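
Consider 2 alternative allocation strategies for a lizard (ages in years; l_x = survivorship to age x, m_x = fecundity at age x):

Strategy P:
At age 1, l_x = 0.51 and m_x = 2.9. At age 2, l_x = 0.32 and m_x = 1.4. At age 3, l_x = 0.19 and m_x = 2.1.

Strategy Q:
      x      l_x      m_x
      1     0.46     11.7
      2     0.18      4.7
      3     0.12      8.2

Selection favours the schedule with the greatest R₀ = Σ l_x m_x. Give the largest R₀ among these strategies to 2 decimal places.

7.21

Strategy P: R₀ = 0.51×2.9 + 0.32×1.4 + 0.19×2.1 = 2.3260
Strategy Q: R₀ = 0.46×11.7 + 0.18×4.7 + 0.12×8.2 = 7.2120
Highest R₀: strategy Q with 7.2120.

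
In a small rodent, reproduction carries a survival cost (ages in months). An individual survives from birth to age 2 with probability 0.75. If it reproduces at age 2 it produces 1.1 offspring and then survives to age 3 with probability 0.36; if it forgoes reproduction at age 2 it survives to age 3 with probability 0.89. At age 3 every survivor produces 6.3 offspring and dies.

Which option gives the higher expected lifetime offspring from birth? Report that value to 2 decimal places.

breed at age 2: R₀ = 0.75 × (1.1 + 0.36 × 6.3) = 0.75 × 3.3680 = 2.5260
delay to age 3: R₀ = 0.75 × (0.89 × 6.3) = 0.75 × 5.6070 = 4.2053
Higher: delay to age 3 (4.2053).

4.21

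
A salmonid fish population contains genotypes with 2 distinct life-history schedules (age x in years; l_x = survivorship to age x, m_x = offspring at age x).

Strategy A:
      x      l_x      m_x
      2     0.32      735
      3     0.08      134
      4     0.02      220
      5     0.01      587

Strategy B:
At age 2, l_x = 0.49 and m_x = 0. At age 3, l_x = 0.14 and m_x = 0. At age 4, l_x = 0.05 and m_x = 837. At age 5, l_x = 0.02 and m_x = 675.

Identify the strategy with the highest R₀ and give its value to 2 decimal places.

256.19

Strategy A: R₀ = 0.32×735 + 0.08×134 + 0.02×220 + 0.01×587 = 256.1900
Strategy B: R₀ = 0.49×0 + 0.14×0 + 0.05×837 + 0.02×675 = 55.3500
Highest R₀: strategy A with 256.1900.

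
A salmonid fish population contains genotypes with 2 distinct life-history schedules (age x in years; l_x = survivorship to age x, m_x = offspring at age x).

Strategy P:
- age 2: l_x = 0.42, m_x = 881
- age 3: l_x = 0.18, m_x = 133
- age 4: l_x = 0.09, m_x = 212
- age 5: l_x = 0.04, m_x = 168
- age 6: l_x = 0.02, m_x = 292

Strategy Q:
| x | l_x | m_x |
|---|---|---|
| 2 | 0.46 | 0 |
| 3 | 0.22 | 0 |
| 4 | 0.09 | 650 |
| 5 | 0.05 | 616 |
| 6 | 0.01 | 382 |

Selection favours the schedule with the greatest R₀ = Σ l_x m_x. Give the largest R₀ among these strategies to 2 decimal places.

425.60

Strategy P: R₀ = 0.42×881 + 0.18×133 + 0.09×212 + 0.04×168 + 0.02×292 = 425.6000
Strategy Q: R₀ = 0.46×0 + 0.22×0 + 0.09×650 + 0.05×616 + 0.01×382 = 93.1200
Highest R₀: strategy P with 425.6000.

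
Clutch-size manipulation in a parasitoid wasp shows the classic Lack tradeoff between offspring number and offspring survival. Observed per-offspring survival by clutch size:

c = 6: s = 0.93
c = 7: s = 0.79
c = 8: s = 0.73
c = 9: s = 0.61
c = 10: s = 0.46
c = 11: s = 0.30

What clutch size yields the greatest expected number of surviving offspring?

8

Expected surviving offspring = c × s(c):
  c=6: 6 × 0.93 = 5.580
  c=7: 7 × 0.79 = 5.530
  c=8: 8 × 0.73 = 5.840
  c=9: 9 × 0.61 = 5.490
  c=10: 10 × 0.46 = 4.600
  c=11: 11 × 0.30 = 3.300
Maximum at c = 8 (5.840 surviving offspring).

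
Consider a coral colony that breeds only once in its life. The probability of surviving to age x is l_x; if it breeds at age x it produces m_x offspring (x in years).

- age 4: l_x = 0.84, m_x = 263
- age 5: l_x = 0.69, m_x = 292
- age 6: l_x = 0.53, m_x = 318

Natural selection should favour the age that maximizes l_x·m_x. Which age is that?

Expected offspring if breeding at age x = l_x × m_x:
  age 4: 0.84 × 263 = 220.920
  age 5: 0.69 × 292 = 201.480
  age 6: 0.53 × 318 = 168.540
Maximum at age 4 (220.920).

4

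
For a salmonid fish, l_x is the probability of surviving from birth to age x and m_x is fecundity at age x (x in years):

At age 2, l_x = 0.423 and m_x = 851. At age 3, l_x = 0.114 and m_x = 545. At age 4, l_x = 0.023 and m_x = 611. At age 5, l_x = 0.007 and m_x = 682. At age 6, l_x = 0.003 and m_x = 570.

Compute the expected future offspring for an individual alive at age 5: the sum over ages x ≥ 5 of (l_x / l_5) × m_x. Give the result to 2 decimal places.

926.29

l_5 = 0.007. Conditional survival from age 5 to x is l_x / l_5.
  x=5: (0.007/0.007) × 682 = 682.0000
  x=6: (0.003/0.007) × 570 = 244.2857
Sum = 682.0000 + 244.2857 = 926.2857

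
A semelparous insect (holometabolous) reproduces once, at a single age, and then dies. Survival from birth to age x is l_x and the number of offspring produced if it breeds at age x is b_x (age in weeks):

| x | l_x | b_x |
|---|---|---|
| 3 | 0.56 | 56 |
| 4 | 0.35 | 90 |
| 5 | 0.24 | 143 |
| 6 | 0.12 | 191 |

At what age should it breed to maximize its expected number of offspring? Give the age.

Expected offspring if breeding at age x = l_x × b_x:
  age 3: 0.56 × 56 = 31.360
  age 4: 0.35 × 90 = 31.500
  age 5: 0.24 × 143 = 34.320
  age 6: 0.12 × 191 = 22.920
Maximum at age 5 (34.320).

5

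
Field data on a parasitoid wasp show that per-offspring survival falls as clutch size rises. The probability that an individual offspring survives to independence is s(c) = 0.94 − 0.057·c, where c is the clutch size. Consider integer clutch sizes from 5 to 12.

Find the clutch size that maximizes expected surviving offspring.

8

Expected surviving offspring = c × s(c):
  c=5: 5 × 0.655 = 3.275
  c=6: 6 × 0.598 = 3.588
  c=7: 7 × 0.541 = 3.787
  c=8: 8 × 0.484 = 3.872
  c=9: 9 × 0.427 = 3.843
  c=10: 10 × 0.370 = 3.700
  c=11: 11 × 0.313 = 3.443
  c=12: 12 × 0.256 = 3.072
Maximum at c = 8 (3.872 surviving offspring).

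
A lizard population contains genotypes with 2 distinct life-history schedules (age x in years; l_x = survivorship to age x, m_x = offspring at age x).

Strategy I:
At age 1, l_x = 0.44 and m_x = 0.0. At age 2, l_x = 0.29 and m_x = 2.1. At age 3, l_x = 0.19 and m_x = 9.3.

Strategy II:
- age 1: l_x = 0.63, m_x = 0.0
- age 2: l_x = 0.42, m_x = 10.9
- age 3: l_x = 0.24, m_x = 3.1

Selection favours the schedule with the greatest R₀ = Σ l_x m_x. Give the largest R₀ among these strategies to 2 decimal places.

5.32

Strategy I: R₀ = 0.44×0.0 + 0.29×2.1 + 0.19×9.3 = 2.3760
Strategy II: R₀ = 0.63×0.0 + 0.42×10.9 + 0.24×3.1 = 5.3220
Highest R₀: strategy II with 5.3220.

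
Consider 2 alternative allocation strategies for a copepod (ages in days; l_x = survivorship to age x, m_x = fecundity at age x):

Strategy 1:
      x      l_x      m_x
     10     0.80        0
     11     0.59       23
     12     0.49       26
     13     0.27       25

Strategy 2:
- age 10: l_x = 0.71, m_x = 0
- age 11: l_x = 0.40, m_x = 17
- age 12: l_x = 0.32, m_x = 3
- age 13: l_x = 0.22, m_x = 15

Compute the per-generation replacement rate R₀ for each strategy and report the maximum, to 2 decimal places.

33.06

Strategy 1: R₀ = 0.80×0 + 0.59×23 + 0.49×26 + 0.27×25 = 33.0600
Strategy 2: R₀ = 0.71×0 + 0.40×17 + 0.32×3 + 0.22×15 = 11.0600
Highest R₀: strategy 1 with 33.0600.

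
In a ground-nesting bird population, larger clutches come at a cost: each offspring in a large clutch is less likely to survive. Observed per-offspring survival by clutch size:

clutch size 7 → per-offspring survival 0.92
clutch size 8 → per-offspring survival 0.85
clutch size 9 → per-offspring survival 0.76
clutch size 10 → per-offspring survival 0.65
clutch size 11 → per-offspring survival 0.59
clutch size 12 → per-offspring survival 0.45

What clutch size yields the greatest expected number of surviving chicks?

Expected surviving chicks = c × s(c):
  c=7: 7 × 0.92 = 6.440
  c=8: 8 × 0.85 = 6.800
  c=9: 9 × 0.76 = 6.840
  c=10: 10 × 0.65 = 6.500
  c=11: 11 × 0.59 = 6.490
  c=12: 12 × 0.45 = 5.400
Maximum at c = 9 (6.840 surviving chicks).

9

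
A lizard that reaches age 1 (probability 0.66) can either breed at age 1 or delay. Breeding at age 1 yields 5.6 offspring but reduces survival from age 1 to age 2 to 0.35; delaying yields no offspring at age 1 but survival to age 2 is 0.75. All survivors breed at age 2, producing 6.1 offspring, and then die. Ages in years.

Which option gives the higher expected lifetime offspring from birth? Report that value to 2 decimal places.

breed at age 1: R₀ = 0.66 × (5.6 + 0.35 × 6.1) = 0.66 × 7.7350 = 5.1051
delay to age 2: R₀ = 0.66 × (0.75 × 6.1) = 0.66 × 4.5750 = 3.0195
Higher: breed at age 1 (5.1051).

5.11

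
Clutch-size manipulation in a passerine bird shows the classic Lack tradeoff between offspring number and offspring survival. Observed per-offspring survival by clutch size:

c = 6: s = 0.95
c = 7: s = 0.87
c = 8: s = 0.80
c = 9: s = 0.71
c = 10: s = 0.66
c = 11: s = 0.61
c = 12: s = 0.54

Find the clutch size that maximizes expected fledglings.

Expected fledglings = c × s(c):
  c=6: 6 × 0.95 = 5.700
  c=7: 7 × 0.87 = 6.090
  c=8: 8 × 0.80 = 6.400
  c=9: 9 × 0.71 = 6.390
  c=10: 10 × 0.66 = 6.600
  c=11: 11 × 0.61 = 6.710
  c=12: 12 × 0.54 = 6.480
Maximum at c = 11 (6.710 fledglings).

11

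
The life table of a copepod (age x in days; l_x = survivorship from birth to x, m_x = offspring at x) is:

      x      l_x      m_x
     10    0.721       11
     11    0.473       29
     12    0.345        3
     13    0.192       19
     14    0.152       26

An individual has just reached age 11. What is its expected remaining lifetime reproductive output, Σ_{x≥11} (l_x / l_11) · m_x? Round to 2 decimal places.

l_11 = 0.473. Conditional survival from age 11 to x is l_x / l_11.
  x=11: (0.473/0.473) × 29 = 29.0000
  x=12: (0.345/0.473) × 3 = 2.1882
  x=13: (0.192/0.473) × 19 = 7.7125
  x=14: (0.152/0.473) × 26 = 8.3552
Sum = 29.0000 + 2.1882 + 7.7125 + 8.3552 = 47.2558

47.26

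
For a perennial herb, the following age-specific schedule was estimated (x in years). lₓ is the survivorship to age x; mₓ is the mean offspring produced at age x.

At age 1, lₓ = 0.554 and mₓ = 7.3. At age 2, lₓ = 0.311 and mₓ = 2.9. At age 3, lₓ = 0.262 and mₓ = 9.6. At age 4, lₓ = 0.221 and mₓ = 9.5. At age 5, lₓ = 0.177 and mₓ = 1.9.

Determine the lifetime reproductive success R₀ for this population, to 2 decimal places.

9.90

R₀ = Σ lₓ mₓ:
  age 1: 0.554 × 7.3 = 4.0442
  age 2: 0.311 × 2.9 = 0.9019
  age 3: 0.262 × 9.6 = 2.5152
  age 4: 0.221 × 9.5 = 2.0995
  age 5: 0.177 × 1.9 = 0.3363
R₀ = 4.0442 + 0.9019 + 2.5152 + 2.0995 + 0.3363 = 9.8971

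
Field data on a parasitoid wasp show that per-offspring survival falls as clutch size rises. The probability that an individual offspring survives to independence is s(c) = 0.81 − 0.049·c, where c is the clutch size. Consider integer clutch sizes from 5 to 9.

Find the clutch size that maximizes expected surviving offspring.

Expected surviving offspring = c × s(c):
  c=5: 5 × 0.565 = 2.825
  c=6: 6 × 0.516 = 3.096
  c=7: 7 × 0.467 = 3.269
  c=8: 8 × 0.418 = 3.344
  c=9: 9 × 0.369 = 3.321
Maximum at c = 8 (3.344 surviving offspring).

8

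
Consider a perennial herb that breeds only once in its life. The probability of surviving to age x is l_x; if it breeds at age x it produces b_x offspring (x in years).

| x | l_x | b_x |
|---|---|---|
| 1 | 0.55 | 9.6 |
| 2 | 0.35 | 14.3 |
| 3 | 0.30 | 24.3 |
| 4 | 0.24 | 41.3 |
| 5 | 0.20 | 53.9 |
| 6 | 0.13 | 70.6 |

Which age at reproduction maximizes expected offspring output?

Expected offspring if breeding at age x = l_x × b_x:
  age 1: 0.55 × 9.6 = 5.280
  age 2: 0.35 × 14.3 = 5.005
  age 3: 0.30 × 24.3 = 7.290
  age 4: 0.24 × 41.3 = 9.912
  age 5: 0.20 × 53.9 = 10.780
  age 6: 0.13 × 70.6 = 9.178
Maximum at age 5 (10.780).

5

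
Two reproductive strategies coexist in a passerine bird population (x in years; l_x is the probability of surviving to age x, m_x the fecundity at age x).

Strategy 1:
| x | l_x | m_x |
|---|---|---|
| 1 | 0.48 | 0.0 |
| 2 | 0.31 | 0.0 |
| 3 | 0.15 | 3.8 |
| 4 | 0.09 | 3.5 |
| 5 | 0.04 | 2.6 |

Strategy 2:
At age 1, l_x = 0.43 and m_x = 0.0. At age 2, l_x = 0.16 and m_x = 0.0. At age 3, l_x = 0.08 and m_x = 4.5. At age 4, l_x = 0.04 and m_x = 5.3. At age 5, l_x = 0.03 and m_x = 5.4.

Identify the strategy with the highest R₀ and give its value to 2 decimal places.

0.99

Strategy 1: R₀ = 0.48×0.0 + 0.31×0.0 + 0.15×3.8 + 0.09×3.5 + 0.04×2.6 = 0.9890
Strategy 2: R₀ = 0.43×0.0 + 0.16×0.0 + 0.08×4.5 + 0.04×5.3 + 0.03×5.4 = 0.7340
Highest R₀: strategy 1 with 0.9890.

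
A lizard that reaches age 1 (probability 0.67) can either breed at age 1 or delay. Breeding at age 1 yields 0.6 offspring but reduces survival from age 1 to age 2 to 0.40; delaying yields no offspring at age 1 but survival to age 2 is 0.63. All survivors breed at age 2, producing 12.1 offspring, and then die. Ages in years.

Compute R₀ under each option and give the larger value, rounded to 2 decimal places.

5.11

breed at age 1: R₀ = 0.67 × (0.6 + 0.40 × 12.1) = 0.67 × 5.4400 = 3.6448
delay to age 2: R₀ = 0.67 × (0.63 × 12.1) = 0.67 × 7.6230 = 5.1074
Higher: delay to age 2 (5.1074).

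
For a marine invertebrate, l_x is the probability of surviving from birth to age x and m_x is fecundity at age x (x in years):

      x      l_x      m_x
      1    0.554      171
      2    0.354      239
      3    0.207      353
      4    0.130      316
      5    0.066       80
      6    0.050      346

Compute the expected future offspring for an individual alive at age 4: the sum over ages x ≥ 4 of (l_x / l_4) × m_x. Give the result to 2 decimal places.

489.69

l_4 = 0.130. Conditional survival from age 4 to x is l_x / l_4.
  x=4: (0.130/0.130) × 316 = 316.0000
  x=5: (0.066/0.130) × 80 = 40.6154
  x=6: (0.050/0.130) × 346 = 133.0769
Sum = 316.0000 + 40.6154 + 133.0769 = 489.6923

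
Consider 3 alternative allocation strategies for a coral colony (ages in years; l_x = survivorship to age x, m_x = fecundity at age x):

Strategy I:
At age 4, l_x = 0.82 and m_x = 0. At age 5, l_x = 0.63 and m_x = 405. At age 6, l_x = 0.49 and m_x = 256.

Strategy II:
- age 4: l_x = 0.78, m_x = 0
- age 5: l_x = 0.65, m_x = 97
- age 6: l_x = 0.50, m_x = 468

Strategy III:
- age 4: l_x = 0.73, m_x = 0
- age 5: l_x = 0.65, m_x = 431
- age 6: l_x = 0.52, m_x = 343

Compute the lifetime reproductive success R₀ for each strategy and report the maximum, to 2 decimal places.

458.51

Strategy I: R₀ = 0.82×0 + 0.63×405 + 0.49×256 = 380.5900
Strategy II: R₀ = 0.78×0 + 0.65×97 + 0.50×468 = 297.0500
Strategy III: R₀ = 0.73×0 + 0.65×431 + 0.52×343 = 458.5100
Highest R₀: strategy III with 458.5100.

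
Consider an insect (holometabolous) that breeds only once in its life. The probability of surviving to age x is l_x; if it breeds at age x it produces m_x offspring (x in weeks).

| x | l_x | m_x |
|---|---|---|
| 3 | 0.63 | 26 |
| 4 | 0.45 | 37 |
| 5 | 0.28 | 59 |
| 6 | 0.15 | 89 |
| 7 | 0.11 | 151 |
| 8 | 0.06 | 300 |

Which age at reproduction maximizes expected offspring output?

Expected offspring if breeding at age x = l_x × m_x:
  age 3: 0.63 × 26 = 16.380
  age 4: 0.45 × 37 = 16.650
  age 5: 0.28 × 59 = 16.520
  age 6: 0.15 × 89 = 13.350
  age 7: 0.11 × 151 = 16.610
  age 8: 0.06 × 300 = 18.000
Maximum at age 8 (18.000).

8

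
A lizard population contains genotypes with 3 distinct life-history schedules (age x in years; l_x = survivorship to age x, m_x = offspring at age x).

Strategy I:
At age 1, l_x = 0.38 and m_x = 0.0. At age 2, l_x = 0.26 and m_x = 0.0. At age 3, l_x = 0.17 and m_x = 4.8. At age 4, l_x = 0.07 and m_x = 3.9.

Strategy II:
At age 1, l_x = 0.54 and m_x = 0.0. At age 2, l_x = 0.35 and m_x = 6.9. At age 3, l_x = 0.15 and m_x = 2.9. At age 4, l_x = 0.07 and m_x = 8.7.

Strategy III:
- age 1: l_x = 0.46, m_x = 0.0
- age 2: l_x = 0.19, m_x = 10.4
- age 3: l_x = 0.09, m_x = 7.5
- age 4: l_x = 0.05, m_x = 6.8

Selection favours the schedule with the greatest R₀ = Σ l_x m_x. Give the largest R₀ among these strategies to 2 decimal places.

Strategy I: R₀ = 0.38×0.0 + 0.26×0.0 + 0.17×4.8 + 0.07×3.9 = 1.0890
Strategy II: R₀ = 0.54×0.0 + 0.35×6.9 + 0.15×2.9 + 0.07×8.7 = 3.4590
Strategy III: R₀ = 0.46×0.0 + 0.19×10.4 + 0.09×7.5 + 0.05×6.8 = 2.9910
Highest R₀: strategy II with 3.4590.

3.46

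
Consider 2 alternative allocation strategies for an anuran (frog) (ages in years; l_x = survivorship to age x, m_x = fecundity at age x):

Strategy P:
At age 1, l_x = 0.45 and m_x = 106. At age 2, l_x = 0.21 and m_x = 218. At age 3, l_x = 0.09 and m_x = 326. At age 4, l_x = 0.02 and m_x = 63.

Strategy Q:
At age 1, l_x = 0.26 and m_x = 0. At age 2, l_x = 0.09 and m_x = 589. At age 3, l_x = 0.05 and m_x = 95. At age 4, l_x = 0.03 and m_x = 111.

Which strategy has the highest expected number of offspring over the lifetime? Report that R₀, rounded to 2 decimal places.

124.08

Strategy P: R₀ = 0.45×106 + 0.21×218 + 0.09×326 + 0.02×63 = 124.0800
Strategy Q: R₀ = 0.26×0 + 0.09×589 + 0.05×95 + 0.03×111 = 61.0900
Highest R₀: strategy P with 124.0800.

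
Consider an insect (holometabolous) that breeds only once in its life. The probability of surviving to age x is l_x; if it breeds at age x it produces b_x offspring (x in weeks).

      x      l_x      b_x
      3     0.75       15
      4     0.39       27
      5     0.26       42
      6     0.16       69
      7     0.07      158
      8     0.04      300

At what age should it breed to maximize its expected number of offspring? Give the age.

Expected offspring if breeding at age x = l_x × b_x:
  age 3: 0.75 × 15 = 11.250
  age 4: 0.39 × 27 = 10.530
  age 5: 0.26 × 42 = 10.920
  age 6: 0.16 × 69 = 11.040
  age 7: 0.07 × 158 = 11.060
  age 8: 0.04 × 300 = 12.000
Maximum at age 8 (12.000).

8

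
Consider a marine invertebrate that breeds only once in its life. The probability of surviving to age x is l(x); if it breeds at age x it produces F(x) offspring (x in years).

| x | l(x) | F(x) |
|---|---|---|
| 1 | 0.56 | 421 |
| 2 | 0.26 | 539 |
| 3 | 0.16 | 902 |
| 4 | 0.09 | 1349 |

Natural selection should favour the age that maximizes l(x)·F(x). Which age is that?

1

Expected offspring if breeding at age x = l(x) × F(x):
  age 1: 0.56 × 421 = 235.760
  age 2: 0.26 × 539 = 140.140
  age 3: 0.16 × 902 = 144.320
  age 4: 0.09 × 1349 = 121.410
Maximum at age 1 (235.760).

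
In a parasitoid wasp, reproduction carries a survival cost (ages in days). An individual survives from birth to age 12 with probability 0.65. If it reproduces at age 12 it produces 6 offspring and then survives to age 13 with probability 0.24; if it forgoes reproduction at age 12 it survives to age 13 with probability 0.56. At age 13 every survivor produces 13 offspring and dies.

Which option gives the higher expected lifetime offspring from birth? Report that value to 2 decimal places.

5.93

breed at age 12: R₀ = 0.65 × (6 + 0.24 × 13) = 0.65 × 9.1200 = 5.9280
delay to age 13: R₀ = 0.65 × (0.56 × 13) = 0.65 × 7.2800 = 4.7320
Higher: breed at age 12 (5.9280).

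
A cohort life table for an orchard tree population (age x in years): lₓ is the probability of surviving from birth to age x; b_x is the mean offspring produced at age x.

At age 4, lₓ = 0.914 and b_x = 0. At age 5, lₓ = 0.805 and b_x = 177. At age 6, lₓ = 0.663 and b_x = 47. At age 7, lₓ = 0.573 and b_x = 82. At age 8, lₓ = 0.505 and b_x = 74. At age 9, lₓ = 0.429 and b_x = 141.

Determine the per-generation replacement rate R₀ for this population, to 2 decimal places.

318.49

R₀ = Σ lₓ b_x:
  age 4: 0.914 × 0 = 0.0000
  age 5: 0.805 × 177 = 142.4850
  age 6: 0.663 × 47 = 31.1610
  age 7: 0.573 × 82 = 46.9860
  age 8: 0.505 × 74 = 37.3700
  age 9: 0.429 × 141 = 60.4890
R₀ = 0.0000 + 142.4850 + 31.1610 + 46.9860 + 37.3700 + 60.4890 = 318.4910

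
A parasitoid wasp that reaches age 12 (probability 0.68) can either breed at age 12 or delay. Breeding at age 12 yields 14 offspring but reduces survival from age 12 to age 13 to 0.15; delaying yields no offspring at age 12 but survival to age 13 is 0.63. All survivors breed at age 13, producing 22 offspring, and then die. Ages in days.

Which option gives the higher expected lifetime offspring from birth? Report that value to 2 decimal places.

11.76

breed at age 12: R₀ = 0.68 × (14 + 0.15 × 22) = 0.68 × 17.3000 = 11.7640
delay to age 13: R₀ = 0.68 × (0.63 × 22) = 0.68 × 13.8600 = 9.4248
Higher: breed at age 12 (11.7640).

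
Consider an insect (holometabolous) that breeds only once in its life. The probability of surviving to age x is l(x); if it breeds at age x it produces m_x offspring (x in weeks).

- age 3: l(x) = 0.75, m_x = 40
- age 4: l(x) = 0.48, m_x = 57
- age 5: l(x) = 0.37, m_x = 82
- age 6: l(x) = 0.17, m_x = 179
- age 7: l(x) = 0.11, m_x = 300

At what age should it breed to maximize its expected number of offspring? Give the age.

Expected offspring if breeding at age x = l(x) × m_x:
  age 3: 0.75 × 40 = 30.000
  age 4: 0.48 × 57 = 27.360
  age 5: 0.37 × 82 = 30.340
  age 6: 0.17 × 179 = 30.430
  age 7: 0.11 × 300 = 33.000
Maximum at age 7 (33.000).

7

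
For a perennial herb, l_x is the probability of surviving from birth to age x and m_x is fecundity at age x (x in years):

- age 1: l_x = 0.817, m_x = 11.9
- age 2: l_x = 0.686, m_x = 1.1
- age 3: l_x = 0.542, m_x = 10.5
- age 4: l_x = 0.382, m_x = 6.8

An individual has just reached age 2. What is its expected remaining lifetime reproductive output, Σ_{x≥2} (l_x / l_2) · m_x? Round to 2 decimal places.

13.18

l_2 = 0.686. Conditional survival from age 2 to x is l_x / l_2.
  x=2: (0.686/0.686) × 1.1 = 1.1000
  x=3: (0.542/0.686) × 10.5 = 8.2959
  x=4: (0.382/0.686) × 6.8 = 3.7866
Sum = 1.1000 + 8.2959 + 3.7866 = 13.1825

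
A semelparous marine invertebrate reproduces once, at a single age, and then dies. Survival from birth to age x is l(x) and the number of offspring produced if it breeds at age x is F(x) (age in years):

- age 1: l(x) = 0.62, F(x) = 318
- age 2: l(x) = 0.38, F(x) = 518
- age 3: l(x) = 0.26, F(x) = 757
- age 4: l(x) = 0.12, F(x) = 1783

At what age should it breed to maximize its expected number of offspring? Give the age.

Expected offspring if breeding at age x = l(x) × F(x):
  age 1: 0.62 × 318 = 197.160
  age 2: 0.38 × 518 = 196.840
  age 3: 0.26 × 757 = 196.820
  age 4: 0.12 × 1783 = 213.960
Maximum at age 4 (213.960).

4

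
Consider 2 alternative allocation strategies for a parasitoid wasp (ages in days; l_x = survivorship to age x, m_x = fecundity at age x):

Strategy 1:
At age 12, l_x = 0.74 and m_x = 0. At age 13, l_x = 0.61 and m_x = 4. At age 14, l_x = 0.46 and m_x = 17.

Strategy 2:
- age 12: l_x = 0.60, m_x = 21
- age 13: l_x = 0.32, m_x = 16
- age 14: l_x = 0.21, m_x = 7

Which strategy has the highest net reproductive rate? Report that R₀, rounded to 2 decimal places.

19.19

Strategy 1: R₀ = 0.74×0 + 0.61×4 + 0.46×17 = 10.2600
Strategy 2: R₀ = 0.60×21 + 0.32×16 + 0.21×7 = 19.1900
Highest R₀: strategy 2 with 19.1900.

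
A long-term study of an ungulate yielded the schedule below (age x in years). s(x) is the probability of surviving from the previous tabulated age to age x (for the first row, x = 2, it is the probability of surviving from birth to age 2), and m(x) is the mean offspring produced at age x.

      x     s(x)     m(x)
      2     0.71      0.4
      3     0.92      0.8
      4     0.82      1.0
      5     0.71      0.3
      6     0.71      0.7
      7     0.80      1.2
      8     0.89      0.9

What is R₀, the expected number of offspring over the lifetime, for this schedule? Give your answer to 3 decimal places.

2.078

Survivorship from birth: l_x = s_2·s_3·…·s_x.
  l_2 = 0.71000
  l_3 = 0.65320
  l_4 = 0.53562
  l_5 = 0.38029
  l_6 = 0.27001
  l_7 = 0.21601
  l_8 = 0.19225
R₀ = Σ l_x m(x):
  age 2: 0.71000 × 0.4 = 0.2840
  age 3: 0.65320 × 0.8 = 0.5226
  age 4: 0.53562 × 1.0 = 0.5356
  age 5: 0.38029 × 0.3 = 0.1141
  age 6: 0.27001 × 0.7 = 0.1890
  age 7: 0.21601 × 1.2 = 0.2592
  age 8: 0.19225 × 0.9 = 0.1730
R₀ = 0.2840 + 0.5226 + 0.5356 + 0.1141 + 0.1890 + 0.2592 + 0.1730 = 2.0775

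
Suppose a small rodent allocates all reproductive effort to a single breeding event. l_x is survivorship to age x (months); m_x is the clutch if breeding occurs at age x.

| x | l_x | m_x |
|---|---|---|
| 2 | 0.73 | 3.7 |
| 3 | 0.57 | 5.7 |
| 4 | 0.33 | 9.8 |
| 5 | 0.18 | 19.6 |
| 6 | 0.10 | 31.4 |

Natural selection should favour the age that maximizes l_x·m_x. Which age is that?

5

Expected offspring if breeding at age x = l_x × m_x:
  age 2: 0.73 × 3.7 = 2.701
  age 3: 0.57 × 5.7 = 3.249
  age 4: 0.33 × 9.8 = 3.234
  age 5: 0.18 × 19.6 = 3.528
  age 6: 0.10 × 31.4 = 3.140
Maximum at age 5 (3.528).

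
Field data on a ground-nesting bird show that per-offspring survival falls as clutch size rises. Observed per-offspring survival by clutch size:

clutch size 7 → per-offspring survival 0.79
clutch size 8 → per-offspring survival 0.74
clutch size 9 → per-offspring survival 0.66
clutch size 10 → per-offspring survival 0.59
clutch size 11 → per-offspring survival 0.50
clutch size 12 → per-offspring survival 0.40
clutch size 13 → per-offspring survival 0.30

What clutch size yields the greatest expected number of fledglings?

Expected fledglings = c × s(c):
  c=7: 7 × 0.79 = 5.530
  c=8: 8 × 0.74 = 5.920
  c=9: 9 × 0.66 = 5.940
  c=10: 10 × 0.59 = 5.900
  c=11: 11 × 0.50 = 5.500
  c=12: 12 × 0.40 = 4.800
  c=13: 13 × 0.30 = 3.900
Maximum at c = 9 (5.940 fledglings).

9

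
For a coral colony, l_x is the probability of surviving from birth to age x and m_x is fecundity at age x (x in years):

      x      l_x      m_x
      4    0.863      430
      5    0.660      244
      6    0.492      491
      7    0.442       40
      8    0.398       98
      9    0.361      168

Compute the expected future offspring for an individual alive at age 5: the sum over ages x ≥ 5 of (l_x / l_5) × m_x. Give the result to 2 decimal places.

l_5 = 0.660. Conditional survival from age 5 to x is l_x / l_5.
  x=5: (0.660/0.660) × 244 = 244.0000
  x=6: (0.492/0.660) × 491 = 366.0182
  x=7: (0.442/0.660) × 40 = 26.7879
  x=8: (0.398/0.660) × 98 = 59.0970
  x=9: (0.361/0.660) × 168 = 91.8909
Sum = 244.0000 + 366.0182 + 26.7879 + 59.0970 + 91.8909 = 787.7939

787.79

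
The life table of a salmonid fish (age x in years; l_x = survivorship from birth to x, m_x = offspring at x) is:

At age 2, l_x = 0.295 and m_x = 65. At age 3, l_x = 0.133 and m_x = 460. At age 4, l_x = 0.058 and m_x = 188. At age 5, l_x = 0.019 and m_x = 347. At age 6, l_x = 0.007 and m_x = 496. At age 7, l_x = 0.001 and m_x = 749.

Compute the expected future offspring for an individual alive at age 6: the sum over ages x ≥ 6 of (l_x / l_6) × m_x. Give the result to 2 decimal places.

l_6 = 0.007. Conditional survival from age 6 to x is l_x / l_6.
  x=6: (0.007/0.007) × 496 = 496.0000
  x=7: (0.001/0.007) × 749 = 107.0000
Sum = 496.0000 + 107.0000 = 603.0000

603.00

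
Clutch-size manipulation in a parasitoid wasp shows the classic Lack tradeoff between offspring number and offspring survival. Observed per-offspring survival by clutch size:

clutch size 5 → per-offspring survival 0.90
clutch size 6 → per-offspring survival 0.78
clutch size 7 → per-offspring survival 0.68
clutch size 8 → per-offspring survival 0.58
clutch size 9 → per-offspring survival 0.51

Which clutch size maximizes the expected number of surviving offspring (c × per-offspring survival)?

Expected surviving offspring = c × s(c):
  c=5: 5 × 0.90 = 4.500
  c=6: 6 × 0.78 = 4.680
  c=7: 7 × 0.68 = 4.760
  c=8: 8 × 0.58 = 4.640
  c=9: 9 × 0.51 = 4.590
Maximum at c = 7 (4.760 surviving offspring).

7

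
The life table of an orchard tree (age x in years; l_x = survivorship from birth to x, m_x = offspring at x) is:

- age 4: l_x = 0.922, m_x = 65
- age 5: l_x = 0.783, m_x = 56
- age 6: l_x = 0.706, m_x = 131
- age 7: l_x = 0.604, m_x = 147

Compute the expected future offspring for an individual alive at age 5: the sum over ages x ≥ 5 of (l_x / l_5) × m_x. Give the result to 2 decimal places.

287.51

l_5 = 0.783. Conditional survival from age 5 to x is l_x / l_5.
  x=5: (0.783/0.783) × 56 = 56.0000
  x=6: (0.706/0.783) × 131 = 118.1175
  x=7: (0.604/0.783) × 147 = 113.3946
Sum = 56.0000 + 118.1175 + 113.3946 = 287.5121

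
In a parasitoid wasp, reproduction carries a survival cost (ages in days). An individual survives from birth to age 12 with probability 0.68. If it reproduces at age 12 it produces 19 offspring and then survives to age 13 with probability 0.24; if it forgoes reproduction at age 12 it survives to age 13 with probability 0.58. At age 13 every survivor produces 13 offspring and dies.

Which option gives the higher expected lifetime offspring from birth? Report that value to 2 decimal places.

breed at age 12: R₀ = 0.68 × (19 + 0.24 × 13) = 0.68 × 22.1200 = 15.0416
delay to age 13: R₀ = 0.68 × (0.58 × 13) = 0.68 × 7.5400 = 5.1272
Higher: breed at age 12 (15.0416).

15.04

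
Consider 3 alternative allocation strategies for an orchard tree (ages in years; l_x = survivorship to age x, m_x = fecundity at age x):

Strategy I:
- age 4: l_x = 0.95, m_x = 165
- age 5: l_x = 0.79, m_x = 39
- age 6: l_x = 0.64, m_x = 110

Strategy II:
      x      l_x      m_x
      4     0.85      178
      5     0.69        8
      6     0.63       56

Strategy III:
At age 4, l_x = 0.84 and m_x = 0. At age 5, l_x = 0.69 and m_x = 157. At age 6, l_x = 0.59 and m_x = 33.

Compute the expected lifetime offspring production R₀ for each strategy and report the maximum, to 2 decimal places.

257.96

Strategy I: R₀ = 0.95×165 + 0.79×39 + 0.64×110 = 257.9600
Strategy II: R₀ = 0.85×178 + 0.69×8 + 0.63×56 = 192.1000
Strategy III: R₀ = 0.84×0 + 0.69×157 + 0.59×33 = 127.8000
Highest R₀: strategy I with 257.9600.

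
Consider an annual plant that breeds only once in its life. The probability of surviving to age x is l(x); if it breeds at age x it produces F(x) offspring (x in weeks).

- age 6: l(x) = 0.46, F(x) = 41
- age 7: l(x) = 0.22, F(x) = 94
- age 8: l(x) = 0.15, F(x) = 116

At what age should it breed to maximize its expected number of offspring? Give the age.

Expected offspring if breeding at age x = l(x) × F(x):
  age 6: 0.46 × 41 = 18.860
  age 7: 0.22 × 94 = 20.680
  age 8: 0.15 × 116 = 17.400
Maximum at age 7 (20.680).

7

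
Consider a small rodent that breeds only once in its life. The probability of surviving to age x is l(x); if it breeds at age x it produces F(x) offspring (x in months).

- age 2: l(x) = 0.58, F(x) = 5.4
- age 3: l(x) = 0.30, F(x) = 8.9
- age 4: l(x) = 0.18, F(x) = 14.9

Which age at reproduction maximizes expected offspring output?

2

Expected offspring if breeding at age x = l(x) × F(x):
  age 2: 0.58 × 5.4 = 3.132
  age 3: 0.30 × 8.9 = 2.670
  age 4: 0.18 × 14.9 = 2.682
Maximum at age 2 (3.132).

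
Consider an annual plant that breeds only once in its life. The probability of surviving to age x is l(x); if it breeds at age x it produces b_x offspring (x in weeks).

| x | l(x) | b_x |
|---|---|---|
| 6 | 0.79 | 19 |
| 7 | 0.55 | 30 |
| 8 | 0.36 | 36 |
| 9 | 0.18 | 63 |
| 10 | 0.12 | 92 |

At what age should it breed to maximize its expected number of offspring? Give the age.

Expected offspring if breeding at age x = l(x) × b_x:
  age 6: 0.79 × 19 = 15.010
  age 7: 0.55 × 30 = 16.500
  age 8: 0.36 × 36 = 12.960
  age 9: 0.18 × 63 = 11.340
  age 10: 0.12 × 92 = 11.040
Maximum at age 7 (16.500).

7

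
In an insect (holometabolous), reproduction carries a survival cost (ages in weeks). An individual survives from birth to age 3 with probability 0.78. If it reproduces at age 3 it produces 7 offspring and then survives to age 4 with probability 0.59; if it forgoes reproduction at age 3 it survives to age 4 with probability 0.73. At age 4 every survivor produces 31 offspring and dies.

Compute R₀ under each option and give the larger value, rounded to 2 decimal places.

19.73

breed at age 3: R₀ = 0.78 × (7 + 0.59 × 31) = 0.78 × 25.2900 = 19.7262
delay to age 4: R₀ = 0.78 × (0.73 × 31) = 0.78 × 22.6300 = 17.6514
Higher: breed at age 3 (19.7262).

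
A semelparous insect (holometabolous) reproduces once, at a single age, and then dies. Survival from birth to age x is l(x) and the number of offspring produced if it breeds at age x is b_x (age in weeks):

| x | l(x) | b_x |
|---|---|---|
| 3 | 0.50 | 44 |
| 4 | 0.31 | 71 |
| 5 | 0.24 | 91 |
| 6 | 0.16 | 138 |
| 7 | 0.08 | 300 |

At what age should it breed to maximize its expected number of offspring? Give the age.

Expected offspring if breeding at age x = l(x) × b_x:
  age 3: 0.50 × 44 = 22.000
  age 4: 0.31 × 71 = 22.010
  age 5: 0.24 × 91 = 21.840
  age 6: 0.16 × 138 = 22.080
  age 7: 0.08 × 300 = 24.000
Maximum at age 7 (24.000).

7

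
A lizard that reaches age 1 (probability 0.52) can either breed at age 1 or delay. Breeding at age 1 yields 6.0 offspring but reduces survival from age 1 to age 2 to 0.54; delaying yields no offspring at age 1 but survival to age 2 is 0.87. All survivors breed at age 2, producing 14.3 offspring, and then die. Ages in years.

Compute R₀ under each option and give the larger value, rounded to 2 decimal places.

7.14

breed at age 1: R₀ = 0.52 × (6.0 + 0.54 × 14.3) = 0.52 × 13.7220 = 7.1354
delay to age 2: R₀ = 0.52 × (0.87 × 14.3) = 0.52 × 12.4410 = 6.4693
Higher: breed at age 1 (7.1354).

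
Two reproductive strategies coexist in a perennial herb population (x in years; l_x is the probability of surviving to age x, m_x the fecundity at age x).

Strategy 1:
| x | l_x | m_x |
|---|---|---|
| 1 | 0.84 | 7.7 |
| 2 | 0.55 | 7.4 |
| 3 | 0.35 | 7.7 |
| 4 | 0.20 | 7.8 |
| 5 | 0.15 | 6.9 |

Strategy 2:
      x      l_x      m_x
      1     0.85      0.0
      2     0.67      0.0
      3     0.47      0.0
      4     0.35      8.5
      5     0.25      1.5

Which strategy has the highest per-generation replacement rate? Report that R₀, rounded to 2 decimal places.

Strategy 1: R₀ = 0.84×7.7 + 0.55×7.4 + 0.35×7.7 + 0.20×7.8 + 0.15×6.9 = 15.8280
Strategy 2: R₀ = 0.85×0.0 + 0.67×0.0 + 0.47×0.0 + 0.35×8.5 + 0.25×1.5 = 3.3500
Highest R₀: strategy 1 with 15.8280.

15.83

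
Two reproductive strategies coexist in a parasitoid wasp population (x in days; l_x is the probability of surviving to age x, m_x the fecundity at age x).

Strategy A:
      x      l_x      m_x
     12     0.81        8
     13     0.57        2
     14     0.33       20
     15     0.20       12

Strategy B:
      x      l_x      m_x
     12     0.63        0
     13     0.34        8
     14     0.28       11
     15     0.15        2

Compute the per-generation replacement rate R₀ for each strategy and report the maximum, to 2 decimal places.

Strategy A: R₀ = 0.81×8 + 0.57×2 + 0.33×20 + 0.20×12 = 16.6200
Strategy B: R₀ = 0.63×0 + 0.34×8 + 0.28×11 + 0.15×2 = 6.1000
Highest R₀: strategy A with 16.6200.

16.62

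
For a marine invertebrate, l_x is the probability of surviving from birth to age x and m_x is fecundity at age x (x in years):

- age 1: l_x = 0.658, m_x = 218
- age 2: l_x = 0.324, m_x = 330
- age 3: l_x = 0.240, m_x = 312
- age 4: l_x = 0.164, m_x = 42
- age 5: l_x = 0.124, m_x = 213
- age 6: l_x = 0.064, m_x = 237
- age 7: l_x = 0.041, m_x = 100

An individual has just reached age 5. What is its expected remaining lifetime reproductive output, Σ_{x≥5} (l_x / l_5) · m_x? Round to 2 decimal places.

l_5 = 0.124. Conditional survival from age 5 to x is l_x / l_5.
  x=5: (0.124/0.124) × 213 = 213.0000
  x=6: (0.064/0.124) × 237 = 122.3226
  x=7: (0.041/0.124) × 100 = 33.0645
Sum = 213.0000 + 122.3226 + 33.0645 = 368.3871

368.39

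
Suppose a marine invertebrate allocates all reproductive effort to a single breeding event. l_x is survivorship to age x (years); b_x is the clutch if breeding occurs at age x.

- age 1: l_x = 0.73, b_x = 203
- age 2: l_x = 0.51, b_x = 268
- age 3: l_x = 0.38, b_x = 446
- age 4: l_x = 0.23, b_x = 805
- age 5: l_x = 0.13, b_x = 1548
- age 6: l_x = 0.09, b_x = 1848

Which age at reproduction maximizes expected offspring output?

Expected offspring if breeding at age x = l_x × b_x:
  age 1: 0.73 × 203 = 148.190
  age 2: 0.51 × 268 = 136.680
  age 3: 0.38 × 446 = 169.480
  age 4: 0.23 × 805 = 185.150
  age 5: 0.13 × 1548 = 201.240
  age 6: 0.09 × 1848 = 166.320
Maximum at age 5 (201.240).

5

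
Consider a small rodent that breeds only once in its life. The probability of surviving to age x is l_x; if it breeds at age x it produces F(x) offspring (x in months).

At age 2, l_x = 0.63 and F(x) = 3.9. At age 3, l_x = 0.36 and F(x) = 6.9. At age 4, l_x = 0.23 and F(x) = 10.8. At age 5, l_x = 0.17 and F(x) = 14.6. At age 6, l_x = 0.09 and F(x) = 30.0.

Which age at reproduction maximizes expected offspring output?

6

Expected offspring if breeding at age x = l_x × F(x):
  age 2: 0.63 × 3.9 = 2.457
  age 3: 0.36 × 6.9 = 2.484
  age 4: 0.23 × 10.8 = 2.484
  age 5: 0.17 × 14.6 = 2.482
  age 6: 0.09 × 30.0 = 2.700
Maximum at age 6 (2.700).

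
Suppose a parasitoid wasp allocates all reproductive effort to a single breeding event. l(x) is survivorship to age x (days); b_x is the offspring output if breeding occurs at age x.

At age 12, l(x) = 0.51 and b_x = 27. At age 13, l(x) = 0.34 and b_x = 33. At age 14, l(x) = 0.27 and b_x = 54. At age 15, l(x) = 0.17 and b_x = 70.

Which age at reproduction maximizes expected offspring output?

Expected offspring if breeding at age x = l(x) × b_x:
  age 12: 0.51 × 27 = 13.770
  age 13: 0.34 × 33 = 11.220
  age 14: 0.27 × 54 = 14.580
  age 15: 0.17 × 70 = 11.900
Maximum at age 14 (14.580).

14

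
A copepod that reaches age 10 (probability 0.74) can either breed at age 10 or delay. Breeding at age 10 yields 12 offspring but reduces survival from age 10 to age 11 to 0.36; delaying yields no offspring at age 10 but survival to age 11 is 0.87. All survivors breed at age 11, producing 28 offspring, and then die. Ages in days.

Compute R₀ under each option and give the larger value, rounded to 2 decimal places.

breed at age 10: R₀ = 0.74 × (12 + 0.36 × 28) = 0.74 × 22.0800 = 16.3392
delay to age 11: R₀ = 0.74 × (0.87 × 28) = 0.74 × 24.3600 = 18.0264
Higher: delay to age 11 (18.0264).

18.03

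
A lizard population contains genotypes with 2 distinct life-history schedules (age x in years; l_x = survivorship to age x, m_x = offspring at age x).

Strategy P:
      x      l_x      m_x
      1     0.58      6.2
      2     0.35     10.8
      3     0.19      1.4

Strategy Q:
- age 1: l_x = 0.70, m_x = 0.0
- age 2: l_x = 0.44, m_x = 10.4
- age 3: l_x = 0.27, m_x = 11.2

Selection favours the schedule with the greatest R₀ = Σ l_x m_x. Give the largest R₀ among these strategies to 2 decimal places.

7.64

Strategy P: R₀ = 0.58×6.2 + 0.35×10.8 + 0.19×1.4 = 7.6420
Strategy Q: R₀ = 0.70×0.0 + 0.44×10.4 + 0.27×11.2 = 7.6000
Highest R₀: strategy P with 7.6420.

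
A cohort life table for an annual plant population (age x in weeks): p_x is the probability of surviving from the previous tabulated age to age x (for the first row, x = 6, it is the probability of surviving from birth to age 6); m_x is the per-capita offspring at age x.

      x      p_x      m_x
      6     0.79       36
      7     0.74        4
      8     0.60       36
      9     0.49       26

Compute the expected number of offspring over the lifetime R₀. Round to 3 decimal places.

47.874

Survivorship from birth: l_x = p_6·p_7·…·p_x.
  l_6 = 0.79000
  l_7 = 0.58460
  l_8 = 0.35076
  l_9 = 0.17187
R₀ = Σ l_x m_x:
  age 6: 0.79000 × 36 = 28.4400
  age 7: 0.58460 × 4 = 2.3384
  age 8: 0.35076 × 36 = 12.6274
  age 9: 0.17187 × 26 = 4.4686
R₀ = 28.4400 + 2.3384 + 12.6274 + 4.4686 = 47.8744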